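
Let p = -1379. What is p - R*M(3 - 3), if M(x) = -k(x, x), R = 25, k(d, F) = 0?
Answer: -1379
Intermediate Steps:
M(x) = 0 (M(x) = -1*0 = 0)
p - R*M(3 - 3) = -1379 - 25*0 = -1379 - 1*0 = -1379 + 0 = -1379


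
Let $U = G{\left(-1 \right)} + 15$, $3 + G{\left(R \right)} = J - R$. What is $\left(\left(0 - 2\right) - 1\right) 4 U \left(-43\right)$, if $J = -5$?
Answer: $4128$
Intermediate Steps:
$G{\left(R \right)} = -8 - R$ ($G{\left(R \right)} = -3 - \left(5 + R\right) = -8 - R$)
$U = 8$ ($U = \left(-8 - -1\right) + 15 = \left(-8 + 1\right) + 15 = -7 + 15 = 8$)
$\left(\left(0 - 2\right) - 1\right) 4 U \left(-43\right) = \left(\left(0 - 2\right) - 1\right) 4 \cdot 8 \left(-43\right) = \left(-2 - 1\right) 4 \cdot 8 \left(-43\right) = \left(-3\right) 4 \cdot 8 \left(-43\right) = \left(-12\right) 8 \left(-43\right) = \left(-96\right) \left(-43\right) = 4128$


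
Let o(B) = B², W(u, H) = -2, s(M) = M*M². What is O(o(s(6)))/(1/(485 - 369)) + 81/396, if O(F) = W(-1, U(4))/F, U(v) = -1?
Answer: 12803/64152 ≈ 0.19957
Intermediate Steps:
s(M) = M³
O(F) = -2/F
O(o(s(6)))/(1/(485 - 369)) + 81/396 = (-2/((6³)²))/(1/(485 - 369)) + 81/396 = (-2/(216²))/(1/116) + 81*(1/396) = (-2/46656)/(1/116) + 9/44 = -2*1/46656*116 + 9/44 = -1/23328*116 + 9/44 = -29/5832 + 9/44 = 12803/64152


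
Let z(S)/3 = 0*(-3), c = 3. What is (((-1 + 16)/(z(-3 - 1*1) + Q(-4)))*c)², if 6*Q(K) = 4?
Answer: 18225/4 ≈ 4556.3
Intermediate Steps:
z(S) = 0 (z(S) = 3*(0*(-3)) = 3*0 = 0)
Q(K) = ⅔ (Q(K) = (⅙)*4 = ⅔)
(((-1 + 16)/(z(-3 - 1*1) + Q(-4)))*c)² = (((-1 + 16)/(0 + ⅔))*3)² = ((15/(⅔))*3)² = ((15*(3/2))*3)² = ((45/2)*3)² = (135/2)² = 18225/4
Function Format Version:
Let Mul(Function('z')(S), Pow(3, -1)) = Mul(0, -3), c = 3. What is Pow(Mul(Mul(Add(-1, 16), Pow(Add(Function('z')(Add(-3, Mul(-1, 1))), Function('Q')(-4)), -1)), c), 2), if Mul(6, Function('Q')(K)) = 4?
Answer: Rational(18225, 4) ≈ 4556.3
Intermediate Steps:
Function('z')(S) = 0 (Function('z')(S) = Mul(3, Mul(0, -3)) = Mul(3, 0) = 0)
Function('Q')(K) = Rational(2, 3) (Function('Q')(K) = Mul(Rational(1, 6), 4) = Rational(2, 3))
Pow(Mul(Mul(Add(-1, 16), Pow(Add(Function('z')(Add(-3, Mul(-1, 1))), Function('Q')(-4)), -1)), c), 2) = Pow(Mul(Mul(Add(-1, 16), Pow(Add(0, Rational(2, 3)), -1)), 3), 2) = Pow(Mul(Mul(15, Pow(Rational(2, 3), -1)), 3), 2) = Pow(Mul(Mul(15, Rational(3, 2)), 3), 2) = Pow(Mul(Rational(45, 2), 3), 2) = Pow(Rational(135, 2), 2) = Rational(18225, 4)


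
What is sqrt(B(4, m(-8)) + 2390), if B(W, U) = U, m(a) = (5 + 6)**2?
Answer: 9*sqrt(31) ≈ 50.110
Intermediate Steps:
m(a) = 121 (m(a) = 11**2 = 121)
sqrt(B(4, m(-8)) + 2390) = sqrt(121 + 2390) = sqrt(2511) = 9*sqrt(31)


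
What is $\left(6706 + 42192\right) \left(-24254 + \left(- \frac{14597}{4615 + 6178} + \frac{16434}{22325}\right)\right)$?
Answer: $- \frac{285771654953131674}{240953725} \approx -1.186 \cdot 10^{9}$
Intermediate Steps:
$\left(6706 + 42192\right) \left(-24254 + \left(- \frac{14597}{4615 + 6178} + \frac{16434}{22325}\right)\right) = 48898 \left(-24254 + \left(- \frac{14597}{10793} + 16434 \cdot \frac{1}{22325}\right)\right) = 48898 \left(-24254 + \left(\left(-14597\right) \frac{1}{10793} + \frac{16434}{22325}\right)\right) = 48898 \left(-24254 + \left(- \frac{14597}{10793} + \frac{16434}{22325}\right)\right) = 48898 \left(-24254 - \frac{148505863}{240953725}\right) = 48898 \left(- \frac{5844240152013}{240953725}\right) = - \frac{285771654953131674}{240953725}$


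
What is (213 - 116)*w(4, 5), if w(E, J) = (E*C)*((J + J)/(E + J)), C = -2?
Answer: -7760/9 ≈ -862.22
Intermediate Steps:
w(E, J) = -4*E*J/(E + J) (w(E, J) = (E*(-2))*((J + J)/(E + J)) = (-2*E)*((2*J)/(E + J)) = (-2*E)*(2*J/(E + J)) = -4*E*J/(E + J))
(213 - 116)*w(4, 5) = (213 - 116)*(-4*4*5/(4 + 5)) = 97*(-4*4*5/9) = 97*(-4*4*5*⅑) = 97*(-80/9) = -7760/9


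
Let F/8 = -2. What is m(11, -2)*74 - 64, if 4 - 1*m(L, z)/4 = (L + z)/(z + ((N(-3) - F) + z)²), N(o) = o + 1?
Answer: 78188/71 ≈ 1101.2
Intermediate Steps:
F = -16 (F = 8*(-2) = -16)
N(o) = 1 + o
m(L, z) = 16 - 4*(L + z)/(z + (14 + z)²) (m(L, z) = 16 - 4*(L + z)/(z + (((1 - 3) - 1*(-16)) + z)²) = 16 - 4*(L + z)/(z + ((-2 + 16) + z)²) = 16 - 4*(L + z)/(z + (14 + z)²))
m(11, -2)*74 - 64 = (4*(-1*11 + 3*(-2) + 4*(14 - 2)²)/(-2 + (14 - 2)²))*74 - 64 = (4*(-11 - 6 + 4*12²)/(-2 + 12²))*74 - 64 = (4*(-11 - 6 + 4*144)/(-2 + 144))*74 - 64 = (4*(-11 - 6 + 576)/142)*74 - 64 = (4*(1/142)*559)*74 - 64 = (1118/71)*74 - 64 = 82732/71 - 64 = 78188/71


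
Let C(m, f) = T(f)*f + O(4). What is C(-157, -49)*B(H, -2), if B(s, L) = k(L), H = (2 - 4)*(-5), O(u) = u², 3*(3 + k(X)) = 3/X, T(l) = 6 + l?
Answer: -14861/2 ≈ -7430.5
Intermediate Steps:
k(X) = -3 + 1/X (k(X) = -3 + (3/X)/3 = -3 + 1/X)
H = 10 (H = -2*(-5) = 10)
B(s, L) = -3 + 1/L
C(m, f) = 16 + f*(6 + f) (C(m, f) = (6 + f)*f + 4² = f*(6 + f) + 16 = 16 + f*(6 + f))
C(-157, -49)*B(H, -2) = (16 - 49*(6 - 49))*(-3 + 1/(-2)) = (16 - 49*(-43))*(-3 - ½) = (16 + 2107)*(-7/2) = 2123*(-7/2) = -14861/2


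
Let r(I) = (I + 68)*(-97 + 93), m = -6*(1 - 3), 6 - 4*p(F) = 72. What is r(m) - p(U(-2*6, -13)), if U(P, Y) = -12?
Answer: -607/2 ≈ -303.50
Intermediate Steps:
p(F) = -33/2 (p(F) = 3/2 - ¼*72 = 3/2 - 18 = -33/2)
m = 12 (m = -6*(-2) = 12)
r(I) = -272 - 4*I (r(I) = (68 + I)*(-4) = -272 - 4*I)
r(m) - p(U(-2*6, -13)) = (-272 - 4*12) - 1*(-33/2) = (-272 - 48) + 33/2 = -320 + 33/2 = -607/2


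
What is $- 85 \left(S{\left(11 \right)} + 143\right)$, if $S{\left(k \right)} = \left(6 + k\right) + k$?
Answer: $-14535$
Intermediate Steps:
$S{\left(k \right)} = 6 + 2 k$
$- 85 \left(S{\left(11 \right)} + 143\right) = - 85 \left(\left(6 + 2 \cdot 11\right) + 143\right) = - 85 \left(\left(6 + 22\right) + 143\right) = - 85 \left(28 + 143\right) = \left(-85\right) 171 = -14535$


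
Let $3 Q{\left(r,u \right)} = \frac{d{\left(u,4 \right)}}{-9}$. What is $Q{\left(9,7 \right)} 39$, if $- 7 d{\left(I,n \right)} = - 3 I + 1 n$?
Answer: $- \frac{221}{63} \approx -3.5079$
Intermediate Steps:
$d{\left(I,n \right)} = - \frac{n}{7} + \frac{3 I}{7}$ ($d{\left(I,n \right)} = - \frac{- 3 I + 1 n}{7} = - \frac{- 3 I + n}{7} = - \frac{n - 3 I}{7} = - \frac{n}{7} + \frac{3 I}{7}$)
$Q{\left(r,u \right)} = \frac{4}{189} - \frac{u}{63}$ ($Q{\left(r,u \right)} = \frac{\left(\left(- \frac{1}{7}\right) 4 + \frac{3 u}{7}\right) \frac{1}{-9}}{3} = \frac{\left(- \frac{4}{7} + \frac{3 u}{7}\right) \left(- \frac{1}{9}\right)}{3} = \frac{\frac{4}{63} - \frac{u}{21}}{3} = \frac{4}{189} - \frac{u}{63}$)
$Q{\left(9,7 \right)} 39 = \left(\frac{4}{189} - \frac{1}{9}\right) 39 = \left(- \frac{17}{189}\right) 39 = - \frac{221}{63}$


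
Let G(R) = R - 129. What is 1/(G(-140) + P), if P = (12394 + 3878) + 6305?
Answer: 1/22308 ≈ 4.4827e-5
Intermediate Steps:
P = 22577 (P = 16272 + 6305 = 22577)
G(R) = -129 + R
1/(G(-140) + P) = 1/((-129 - 140) + 22577) = 1/(-269 + 22577) = 1/22308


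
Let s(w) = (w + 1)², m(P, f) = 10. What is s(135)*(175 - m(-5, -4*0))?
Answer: 3051840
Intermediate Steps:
s(w) = (1 + w)²
s(135)*(175 - m(-5, -4*0)) = (1 + 135)²*(175 - 1*10) = 136²*(175 - 10) = 18496*165 = 3051840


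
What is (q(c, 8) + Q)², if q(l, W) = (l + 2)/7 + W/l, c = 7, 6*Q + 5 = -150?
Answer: 966289/1764 ≈ 547.78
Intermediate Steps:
Q = -155/6 (Q = -⅚ + (⅙)*(-150) = -⅚ - 25 = -155/6 ≈ -25.833)
q(l, W) = 2/7 + l/7 + W/l (q(l, W) = (2 + l)*(⅐) + W/l = (2/7 + l/7) + W/l = 2/7 + l/7 + W/l)
(q(c, 8) + Q)² = ((8 + (⅐)*7*(2 + 7))/7 - 155/6)² = ((8 + (⅐)*7*9)/7 - 155/6)² = ((8 + 9)/7 - 155/6)² = ((⅐)*17 - 155/6)² = (17/7 - 155/6)² = (-983/42)² = 966289/1764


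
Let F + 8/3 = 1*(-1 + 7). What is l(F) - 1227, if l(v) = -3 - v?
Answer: -3700/3 ≈ -1233.3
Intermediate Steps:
F = 10/3 (F = -8/3 + 1*(-1 + 7) = -8/3 + 1*6 = -8/3 + 6 = 10/3 ≈ 3.3333)
l(F) - 1227 = (-3 - 1*10/3) - 1227 = (-3 - 10/3) - 1227 = -19/3 - 1227 = -3700/3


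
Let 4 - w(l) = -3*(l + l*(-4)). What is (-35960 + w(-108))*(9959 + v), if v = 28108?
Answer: -1331735928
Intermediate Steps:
w(l) = 4 - 9*l (w(l) = 4 - (-3)*(l + l*(-4)) = 4 - (-3)*(l - 4*l) = 4 - (-3)*(-3*l) = 4 - 9*l)
(-35960 + w(-108))*(9959 + v) = (-35960 + (4 - 9*(-108)))*(9959 + 28108) = (-35960 + (4 + 972))*38067 = (-35960 + 976)*38067 = -34984*38067 = -1331735928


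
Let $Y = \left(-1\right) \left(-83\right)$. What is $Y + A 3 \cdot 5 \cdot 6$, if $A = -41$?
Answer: $-3607$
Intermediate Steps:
$Y = 83$
$Y + A 3 \cdot 5 \cdot 6 = 83 - 41 \cdot 3 \cdot 5 \cdot 6 = 83 - 41 \cdot 15 \cdot 6 = 83 - 3690 = -3607$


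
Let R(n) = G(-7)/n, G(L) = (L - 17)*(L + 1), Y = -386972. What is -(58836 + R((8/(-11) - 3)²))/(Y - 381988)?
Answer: 1648679/21543696 ≈ 0.076527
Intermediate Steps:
G(L) = (1 + L)*(-17 + L) (G(L) = (-17 + L)*(1 + L) = (1 + L)*(-17 + L))
R(n) = 144/n (R(n) = (-17 + (-7)² - 16*(-7))/n = (-17 + 49 + 112)/n = 144/n)
-(58836 + R((8/(-11) - 3)²))/(Y - 381988) = -(58836 + 144/((8/(-11) - 3)²))/(-386972 - 381988) = -(58836 + 144/((8*(-1/11) - 3)²))/(-768960) = -(58836 + 144/((-8/11 - 3)²))*(-1)/768960 = -(58836 + 144/((-41/11)²))*(-1)/768960 = -(58836 + 144/(1681/121))*(-1)/768960 = -(58836 + 144*(121/1681))*(-1)/768960 = -(58836 + 17424/1681)*(-1)/768960 = -98920740*(-1)/(1681*768960) = -1*(-1648679/21543696) = 1648679/21543696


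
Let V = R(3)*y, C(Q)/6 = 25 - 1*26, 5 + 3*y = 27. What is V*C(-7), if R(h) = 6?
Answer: -264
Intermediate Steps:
y = 22/3 (y = -5/3 + (⅓)*27 = -5/3 + 9 = 22/3 ≈ 7.3333)
C(Q) = -6 (C(Q) = 6*(25 - 1*26) = 6*(25 - 26) = 6*(-1) = -6)
V = 44 (V = 6*(22/3) = 44)
V*C(-7) = 44*(-6) = -264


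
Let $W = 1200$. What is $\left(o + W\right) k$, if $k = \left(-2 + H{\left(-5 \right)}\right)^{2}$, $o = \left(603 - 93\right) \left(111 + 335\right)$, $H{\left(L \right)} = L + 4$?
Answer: $2057940$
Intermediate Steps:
$H{\left(L \right)} = 4 + L$
$o = 227460$ ($o = 510 \cdot 446 = 227460$)
$k = 9$ ($k = \left(-2 + \left(4 - 5\right)\right)^{2} = \left(-2 - 1\right)^{2} = \left(-3\right)^{2} = 9$)
$\left(o + W\right) k = \left(227460 + 1200\right) 9 = 228660 \cdot 9 = 2057940$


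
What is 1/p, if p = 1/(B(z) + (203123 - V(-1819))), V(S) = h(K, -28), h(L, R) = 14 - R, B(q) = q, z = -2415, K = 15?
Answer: 200666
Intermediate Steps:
V(S) = 42 (V(S) = 14 - 1*(-28) = 14 + 28 = 42)
p = 1/200666 (p = 1/(-2415 + (203123 - 1*42)) = 1/(-2415 + (203123 - 42)) = 1/(-2415 + 203081) = 1/200666 ≈ 4.9834e-6)
1/p = 1/(1/200666) = 200666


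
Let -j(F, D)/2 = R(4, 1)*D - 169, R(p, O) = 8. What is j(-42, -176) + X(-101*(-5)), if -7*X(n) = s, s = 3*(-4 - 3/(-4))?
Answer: 88351/28 ≈ 3155.4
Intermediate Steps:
j(F, D) = 338 - 16*D (j(F, D) = -2*(8*D - 169) = -2*(-169 + 8*D) = 338 - 16*D)
s = -39/4 (s = 3*(-4 - 3*(-¼)) = 3*(-4 + ¾) = 3*(-13/4) = -39/4 ≈ -9.7500)
X(n) = 39/28 (X(n) = -⅐*(-39/4) = 39/28)
j(-42, -176) + X(-101*(-5)) = (338 - 16*(-176)) + 39/28 = (338 + 2816) + 39/28 = 3154 + 39/28 = 88351/28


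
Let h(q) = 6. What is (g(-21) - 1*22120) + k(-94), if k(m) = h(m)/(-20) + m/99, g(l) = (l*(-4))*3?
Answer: -21650557/990 ≈ -21869.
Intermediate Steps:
g(l) = -12*l (g(l) = -4*l*3 = -12*l)
k(m) = -3/10 + m/99 (k(m) = 6/(-20) + m/99 = 6*(-1/20) + m*(1/99) = -3/10 + m/99)
(g(-21) - 1*22120) + k(-94) = (-12*(-21) - 1*22120) + (-3/10 + (1/99)*(-94)) = (252 - 22120) + (-3/10 - 94/99) = -21868 - 1237/990 = -21650557/990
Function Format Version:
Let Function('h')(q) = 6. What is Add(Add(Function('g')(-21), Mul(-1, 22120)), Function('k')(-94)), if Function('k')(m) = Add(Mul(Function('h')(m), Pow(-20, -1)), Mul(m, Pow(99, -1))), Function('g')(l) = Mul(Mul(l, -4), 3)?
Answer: Rational(-21650557, 990) ≈ -21869.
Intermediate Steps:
Function('g')(l) = Mul(-12, l) (Function('g')(l) = Mul(Mul(-4, l), 3) = Mul(-12, l))
Function('k')(m) = Add(Rational(-3, 10), Mul(Rational(1, 99), m)) (Function('k')(m) = Add(Mul(6, Pow(-20, -1)), Mul(m, Pow(99, -1))) = Add(Mul(6, Rational(-1, 20)), Mul(m, Rational(1, 99))) = Add(Rational(-3, 10), Mul(Rational(1, 99), m)))
Add(Add(Function('g')(-21), Mul(-1, 22120)), Function('k')(-94)) = Add(Add(Mul(-12, -21), Mul(-1, 22120)), Add(Rational(-3, 10), Mul(Rational(1, 99), -94))) = Add(Add(252, -22120), Add(Rational(-3, 10), Rational(-94, 99))) = Add(-21868, Rational(-1237, 990)) = Rational(-21650557, 990)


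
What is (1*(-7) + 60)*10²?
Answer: 5300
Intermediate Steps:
(1*(-7) + 60)*10² = (-7 + 60)*100 = 53*100 = 5300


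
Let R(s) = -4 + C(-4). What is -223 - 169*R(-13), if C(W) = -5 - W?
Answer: 622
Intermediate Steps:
R(s) = -5 (R(s) = -4 + (-5 - 1*(-4)) = -4 + (-5 + 4) = -4 - 1 = -5)
-223 - 169*R(-13) = -223 - 169*(-5) = -223 + 845 = 622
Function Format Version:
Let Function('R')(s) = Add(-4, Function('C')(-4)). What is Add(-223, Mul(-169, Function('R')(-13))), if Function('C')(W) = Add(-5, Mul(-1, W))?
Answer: 622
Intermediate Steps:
Function('R')(s) = -5 (Function('R')(s) = Add(-4, Add(-5, Mul(-1, -4))) = Add(-4, Add(-5, 4)) = Add(-4, -1) = -5)
Add(-223, Mul(-169, Function('R')(-13))) = Add(-223, Mul(-169, -5)) = Add(-223, 845) = 622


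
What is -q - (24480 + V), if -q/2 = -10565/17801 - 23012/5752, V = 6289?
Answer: -393927540334/12798919 ≈ -30778.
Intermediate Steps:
q = 117601623/12798919 (q = -2*(-10565/17801 - 23012/5752) = -2*(-10565*1/17801 - 23012*1/5752) = -2*(-10565/17801 - 5753/1438) = -2*(-117601623/25597838) = 117601623/12798919 ≈ 9.1884)
-q - (24480 + V) = -1*117601623/12798919 - (24480 + 6289) = -117601623/12798919 - 1*30769 = -117601623/12798919 - 30769 = -393927540334/12798919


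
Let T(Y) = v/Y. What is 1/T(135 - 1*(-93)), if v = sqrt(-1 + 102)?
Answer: 228*sqrt(101)/101 ≈ 22.687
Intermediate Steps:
v = sqrt(101) ≈ 10.050
T(Y) = sqrt(101)/Y
1/T(135 - 1*(-93)) = 1/(sqrt(101)/(135 - 1*(-93))) = 1/(sqrt(101)/(135 + 93)) = 1/(sqrt(101)/228) = 228*sqrt(101)/101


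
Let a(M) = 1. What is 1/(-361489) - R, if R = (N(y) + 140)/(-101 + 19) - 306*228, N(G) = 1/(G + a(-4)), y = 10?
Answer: 22749325879551/326063078 ≈ 69770.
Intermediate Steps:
N(G) = 1/(1 + G) (N(G) = 1/(G + 1) = 1/(1 + G))
R = -62932277/902 (R = (1/(1 + 10) + 140)/(-101 + 19) - 306*228 = (1/11 + 140)/(-82) - 69768 = (1/11 + 140)*(-1/82) - 69768 = (1541/11)*(-1/82) - 69768 = -1541/902 - 69768 = -62932277/902 ≈ -69770.)
1/(-361489) - R = 1/(-361489) - 1*(-62932277/902) = -1/361489 + 62932277/902 = 22749325879551/326063078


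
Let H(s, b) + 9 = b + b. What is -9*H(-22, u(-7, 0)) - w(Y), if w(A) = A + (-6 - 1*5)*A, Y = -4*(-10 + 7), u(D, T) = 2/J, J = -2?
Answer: 219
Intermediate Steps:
u(D, T) = -1 (u(D, T) = 2/(-2) = 2*(-1/2) = -1)
Y = 12 (Y = -4*(-3) = 12)
w(A) = -10*A (w(A) = A + (-6 - 5)*A = A - 11*A = -10*A)
H(s, b) = -9 + 2*b (H(s, b) = -9 + (b + b) = -9 + 2*b)
-9*H(-22, u(-7, 0)) - w(Y) = -9*(-9 + 2*(-1)) - (-10)*12 = -9*(-9 - 2) - 1*(-120) = -9*(-11) + 120 = 99 + 120 = 219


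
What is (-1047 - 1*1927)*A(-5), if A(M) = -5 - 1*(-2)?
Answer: 8922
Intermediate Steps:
A(M) = -3 (A(M) = -5 + 2 = -3)
(-1047 - 1*1927)*A(-5) = (-1047 - 1*1927)*(-3) = (-1047 - 1927)*(-3) = -2974*(-3) = 8922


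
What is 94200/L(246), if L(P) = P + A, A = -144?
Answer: 15700/17 ≈ 923.53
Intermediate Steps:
L(P) = -144 + P (L(P) = P - 144 = -144 + P)
94200/L(246) = 94200/(-144 + 246) = 94200/102 = 94200*(1/102) = 15700/17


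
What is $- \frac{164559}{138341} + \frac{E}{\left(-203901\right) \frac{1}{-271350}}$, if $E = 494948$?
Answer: $\frac{6193245150109047}{9402622747} \approx 6.5867 \cdot 10^{5}$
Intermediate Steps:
$- \frac{164559}{138341} + \frac{E}{\left(-203901\right) \frac{1}{-271350}} = - \frac{164559}{138341} + \frac{494948}{\left(-203901\right) \frac{1}{-271350}} = \left(-164559\right) \frac{1}{138341} + \frac{494948}{\left(-203901\right) \left(- \frac{1}{271350}\right)} = - \frac{164559}{138341} + \frac{494948}{\frac{67967}{90450}} = - \frac{164559}{138341} + 494948 \cdot \frac{90450}{67967} = - \frac{164559}{138341} + \frac{44768046600}{67967} = \frac{6193245150109047}{9402622747}$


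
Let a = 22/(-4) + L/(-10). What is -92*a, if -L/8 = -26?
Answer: 12098/5 ≈ 2419.6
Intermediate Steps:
L = 208 (L = -8*(-26) = 208)
a = -263/10 (a = 22/(-4) + 208/(-10) = 22*(-1/4) + 208*(-1/10) = -11/2 - 104/5 = -263/10 ≈ -26.300)
-92*a = -92*(-263/10) = 12098/5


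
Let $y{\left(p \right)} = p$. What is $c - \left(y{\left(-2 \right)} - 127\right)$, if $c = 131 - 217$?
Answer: $43$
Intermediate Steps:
$c = -86$
$c - \left(y{\left(-2 \right)} - 127\right) = -86 - \left(-2 - 127\right) = -86 - -129 = -86 + 129 = 43$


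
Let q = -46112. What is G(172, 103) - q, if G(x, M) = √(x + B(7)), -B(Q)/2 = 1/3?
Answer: 46112 + √1542/3 ≈ 46125.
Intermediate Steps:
B(Q) = -⅔ (B(Q) = -2/3 = -2*⅓ = -⅔)
G(x, M) = √(-⅔ + x) (G(x, M) = √(x - ⅔) = √(-⅔ + x))
G(172, 103) - q = √(-6 + 9*172)/3 - 1*(-46112) = √(-6 + 1548)/3 + 46112 = √1542/3 + 46112 = 46112 + √1542/3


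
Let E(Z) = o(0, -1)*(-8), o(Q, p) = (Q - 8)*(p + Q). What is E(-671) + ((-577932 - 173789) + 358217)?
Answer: -393568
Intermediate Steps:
o(Q, p) = (-8 + Q)*(Q + p)
E(Z) = -64 (E(Z) = (0² - 8*0 - 8*(-1) + 0*(-1))*(-8) = (0 + 0 + 8 + 0)*(-8) = 8*(-8) = -64)
E(-671) + ((-577932 - 173789) + 358217) = -64 + ((-577932 - 173789) + 358217) = -64 + (-751721 + 358217) = -64 - 393504 = -393568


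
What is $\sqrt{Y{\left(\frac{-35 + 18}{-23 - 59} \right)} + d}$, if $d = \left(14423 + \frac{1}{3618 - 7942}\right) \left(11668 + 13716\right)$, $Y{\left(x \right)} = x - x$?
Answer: $\frac{\sqrt{427825871351326}}{1081} \approx 19134.0$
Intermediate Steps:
$Y{\left(x \right)} = 0$
$d = \frac{395768613646}{1081}$ ($d = \left(14423 + \frac{1}{-4324}\right) 25384 = \left(14423 - \frac{1}{4324}\right) 25384 = \frac{62365051}{4324} \cdot 25384 = \frac{395768613646}{1081} \approx 3.6611 \cdot 10^{8}$)
$\sqrt{Y{\left(\frac{-35 + 18}{-23 - 59} \right)} + d} = \sqrt{0 + \frac{395768613646}{1081}} = \sqrt{\frac{395768613646}{1081}} = \frac{\sqrt{427825871351326}}{1081}$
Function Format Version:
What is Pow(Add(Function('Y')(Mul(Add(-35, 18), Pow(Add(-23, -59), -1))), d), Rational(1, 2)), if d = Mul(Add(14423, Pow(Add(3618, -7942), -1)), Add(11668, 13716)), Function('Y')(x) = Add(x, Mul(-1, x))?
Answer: Mul(Rational(1, 1081), Pow(427825871351326, Rational(1, 2))) ≈ 19134.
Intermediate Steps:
Function('Y')(x) = 0
d = Rational(395768613646, 1081) (d = Mul(Add(14423, Pow(-4324, -1)), 25384) = Mul(Add(14423, Rational(-1, 4324)), 25384) = Mul(Rational(62365051, 4324), 25384) = Rational(395768613646, 1081) ≈ 3.6611e+8)
Pow(Add(Function('Y')(Mul(Add(-35, 18), Pow(Add(-23, -59), -1))), d), Rational(1, 2)) = Pow(Add(0, Rational(395768613646, 1081)), Rational(1, 2)) = Pow(Rational(395768613646, 1081), Rational(1, 2)) = Mul(Rational(1, 1081), Pow(427825871351326, Rational(1, 2)))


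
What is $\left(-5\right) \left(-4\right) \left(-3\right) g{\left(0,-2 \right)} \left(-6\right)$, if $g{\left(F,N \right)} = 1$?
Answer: $360$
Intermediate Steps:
$\left(-5\right) \left(-4\right) \left(-3\right) g{\left(0,-2 \right)} \left(-6\right) = \left(-5\right) \left(-4\right) \left(-3\right) 1 \left(-6\right) = 20 \left(-3\right) 1 \left(-6\right) = \left(-60\right) 1 \left(-6\right) = \left(-60\right) \left(-6\right) = 360$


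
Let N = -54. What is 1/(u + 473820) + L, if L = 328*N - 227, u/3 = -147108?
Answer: -582945743/32496 ≈ -17939.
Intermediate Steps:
u = -441324 (u = 3*(-147108) = -441324)
L = -17939 (L = 328*(-54) - 227 = -17712 - 227 = -17939)
1/(u + 473820) + L = 1/(-441324 + 473820) - 17939 = 1/32496 - 17939 = -582945743/32496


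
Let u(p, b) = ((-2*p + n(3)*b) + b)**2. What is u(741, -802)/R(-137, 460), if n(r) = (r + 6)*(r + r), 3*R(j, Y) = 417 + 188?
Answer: 6235891392/605 ≈ 1.0307e+7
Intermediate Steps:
R(j, Y) = 605/3 (R(j, Y) = (417 + 188)/3 = (1/3)*605 = 605/3)
n(r) = 2*r*(6 + r) (n(r) = (6 + r)*(2*r) = 2*r*(6 + r))
u(p, b) = (-2*p + 55*b)**2 (u(p, b) = ((-2*p + (2*3*(6 + 3))*b) + b)**2 = ((-2*p + (2*3*9)*b) + b)**2 = ((-2*p + 54*b) + b)**2 = (-2*p + 55*b)**2)
u(741, -802)/R(-137, 460) = (-2*741 + 55*(-802))**2/(605/3) = (-1482 - 44110)**2*(3/605) = (-45592)**2*(3/605) = 2078630464*(3/605) = 6235891392/605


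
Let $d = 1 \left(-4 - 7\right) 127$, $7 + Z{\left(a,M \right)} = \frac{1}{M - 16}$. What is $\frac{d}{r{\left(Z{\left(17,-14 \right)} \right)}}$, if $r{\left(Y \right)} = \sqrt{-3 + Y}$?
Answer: $\frac{1397 i \sqrt{9030}}{301} \approx 441.04 i$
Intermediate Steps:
$Z{\left(a,M \right)} = -7 + \frac{1}{-16 + M}$ ($Z{\left(a,M \right)} = -7 + \frac{1}{M - 16} = -7 + \frac{1}{-16 + M}$)
$d = -1397$ ($d = 1 \left(-11\right) 127 = \left(-11\right) 127 = -1397$)
$\frac{d}{r{\left(Z{\left(17,-14 \right)} \right)}} = - \frac{1397}{\sqrt{-3 + \frac{113 - -98}{-16 - 14}}} = - \frac{1397}{\sqrt{-3 + \frac{113 + 98}{-30}}} = - \frac{1397}{\sqrt{-3 - \frac{211}{30}}} = - \frac{1397}{\sqrt{- \frac{301}{30}}} = - \frac{1397}{\frac{1}{30} i \sqrt{9030}} = - 1397 \left(- \frac{i \sqrt{9030}}{301}\right) = \frac{1397 i \sqrt{9030}}{301}$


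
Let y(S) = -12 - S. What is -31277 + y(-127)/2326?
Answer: -72750187/2326 ≈ -31277.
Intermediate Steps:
-31277 + y(-127)/2326 = -31277 + (-12 - 1*(-127))/2326 = -31277 + (-12 + 127)*(1/2326) = -31277 + 115*(1/2326) = -31277 + 115/2326 = -72750187/2326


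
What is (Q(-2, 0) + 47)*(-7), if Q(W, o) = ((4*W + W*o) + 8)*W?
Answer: -329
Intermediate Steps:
Q(W, o) = W*(8 + 4*W + W*o) (Q(W, o) = (8 + 4*W + W*o)*W = W*(8 + 4*W + W*o))
(Q(-2, 0) + 47)*(-7) = (-2*(8 + 4*(-2) - 2*0) + 47)*(-7) = (-2*(8 - 8 + 0) + 47)*(-7) = (-2*0 + 47)*(-7) = (0 + 47)*(-7) = 47*(-7) = -329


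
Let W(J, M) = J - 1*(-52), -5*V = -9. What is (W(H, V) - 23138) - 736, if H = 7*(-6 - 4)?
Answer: -23892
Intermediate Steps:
V = 9/5 (V = -⅕*(-9) = 9/5 ≈ 1.8000)
H = -70 (H = 7*(-10) = -70)
W(J, M) = 52 + J (W(J, M) = J + 52 = 52 + J)
(W(H, V) - 23138) - 736 = ((52 - 70) - 23138) - 736 = (-18 - 23138) - 736 = -23156 - 736 = -23892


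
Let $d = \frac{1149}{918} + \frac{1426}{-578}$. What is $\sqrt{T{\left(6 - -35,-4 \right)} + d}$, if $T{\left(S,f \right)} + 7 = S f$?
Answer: $\frac{i \sqrt{1791730}}{102} \approx 13.123 i$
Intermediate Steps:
$T{\left(S,f \right)} = -7 + S f$
$d = - \frac{6323}{5202}$ ($d = 1149 \cdot \frac{1}{918} + 1426 \left(- \frac{1}{578}\right) = \frac{383}{306} - \frac{713}{289} = - \frac{6323}{5202} \approx -1.2155$)
$\sqrt{T{\left(6 - -35,-4 \right)} + d} = \sqrt{\left(-7 + \left(6 - -35\right) \left(-4\right)\right) - \frac{6323}{5202}} = \sqrt{\left(-7 + \left(6 + 35\right) \left(-4\right)\right) - \frac{6323}{5202}} = \sqrt{\left(-7 + 41 \left(-4\right)\right) - \frac{6323}{5202}} = \sqrt{\left(-7 - 164\right) - \frac{6323}{5202}} = \sqrt{-171 - \frac{6323}{5202}} = \sqrt{- \frac{895865}{5202}} = \frac{i \sqrt{1791730}}{102}$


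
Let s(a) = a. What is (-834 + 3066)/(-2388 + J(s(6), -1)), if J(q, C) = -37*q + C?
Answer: -2232/2611 ≈ -0.85485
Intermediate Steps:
J(q, C) = C - 37*q
(-834 + 3066)/(-2388 + J(s(6), -1)) = (-834 + 3066)/(-2388 + (-1 - 37*6)) = 2232/(-2388 + (-1 - 222)) = 2232/(-2388 - 223) = 2232/(-2611) = 2232*(-1/2611) = -2232/2611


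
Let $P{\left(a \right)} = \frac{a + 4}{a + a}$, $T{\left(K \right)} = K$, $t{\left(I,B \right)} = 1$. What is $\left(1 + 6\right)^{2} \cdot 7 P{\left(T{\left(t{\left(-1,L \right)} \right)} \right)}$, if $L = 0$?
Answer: $\frac{1715}{2} \approx 857.5$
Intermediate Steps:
$P{\left(a \right)} = \frac{4 + a}{2 a}$
$\left(1 + 6\right)^{2} \cdot 7 P{\left(T{\left(t{\left(-1,L \right)} \right)} \right)} = \left(1 + 6\right)^{2} \cdot 7 \frac{4 + 1}{2 \cdot 1} = 7^{2} \cdot 7 \cdot \frac{1}{2} \cdot 1 \cdot 5 = 49 \cdot 7 \cdot \frac{5}{2} = 343 \cdot \frac{5}{2} = \frac{1715}{2}$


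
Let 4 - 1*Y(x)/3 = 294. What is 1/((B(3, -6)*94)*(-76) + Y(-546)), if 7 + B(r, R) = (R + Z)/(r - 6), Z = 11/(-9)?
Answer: 27/862366 ≈ 3.1309e-5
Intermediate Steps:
Y(x) = -870 (Y(x) = 12 - 3*294 = 12 - 882 = -870)
Z = -11/9 (Z = 11*(-⅑) = -11/9 ≈ -1.2222)
B(r, R) = -7 + (-11/9 + R)/(-6 + r) (B(r, R) = -7 + (R - 11/9)/(r - 6) = -7 + (-11/9 + R)/(-6 + r))
1/((B(3, -6)*94)*(-76) + Y(-546)) = 1/((((367/9 - 6 - 7*3)/(-6 + 3))*94)*(-76) - 870) = 1/((((367/9 - 6 - 21)/(-3))*94)*(-76) - 870) = 1/((-⅓*124/9*94)*(-76) - 870) = 1/(-124/27*94*(-76) - 870) = 1/(-11656/27*(-76) - 870) = 1/(885856/27 - 870) = 1/(862366/27) = 27/862366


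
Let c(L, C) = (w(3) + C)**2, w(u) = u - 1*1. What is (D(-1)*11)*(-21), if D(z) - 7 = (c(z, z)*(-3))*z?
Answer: -2310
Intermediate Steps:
w(u) = -1 + u (w(u) = u - 1 = -1 + u)
c(L, C) = (2 + C)**2 (c(L, C) = ((-1 + 3) + C)**2 = (2 + C)**2)
D(z) = 7 - 3*z*(2 + z)**2 (D(z) = 7 + ((2 + z)**2*(-3))*z = 7 + (-3*(2 + z)**2)*z = 7 - 3*z*(2 + z)**2)
(D(-1)*11)*(-21) = ((7 - 3*(-1)*(2 - 1)**2)*11)*(-21) = ((7 - 3*(-1)*1**2)*11)*(-21) = ((7 - 3*(-1)*1)*11)*(-21) = ((7 + 3)*11)*(-21) = (10*11)*(-21) = 110*(-21) = -2310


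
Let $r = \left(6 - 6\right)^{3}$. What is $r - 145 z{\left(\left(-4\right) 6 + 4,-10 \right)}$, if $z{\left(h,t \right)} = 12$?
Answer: $-1740$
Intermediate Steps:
$r = 0$ ($r = \left(6 - 6\right)^{3} = 0^{3} = 0$)
$r - 145 z{\left(\left(-4\right) 6 + 4,-10 \right)} = 0 - 1740 = -1740$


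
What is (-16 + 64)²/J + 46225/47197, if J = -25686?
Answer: 59921859/67350119 ≈ 0.88971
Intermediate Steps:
(-16 + 64)²/J + 46225/47197 = (-16 + 64)²/(-25686) + 46225/47197 = 48²*(-1/25686) + 46225*(1/47197) = 2304*(-1/25686) + 46225/47197 = -128/1427 + 46225/47197 = 59921859/67350119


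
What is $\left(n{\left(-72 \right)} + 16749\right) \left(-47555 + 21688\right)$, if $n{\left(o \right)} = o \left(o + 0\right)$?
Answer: $-567340911$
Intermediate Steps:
$n{\left(o \right)} = o^{2}$ ($n{\left(o \right)} = o o = o^{2}$)
$\left(n{\left(-72 \right)} + 16749\right) \left(-47555 + 21688\right) = \left(\left(-72\right)^{2} + 16749\right) \left(-47555 + 21688\right) = \left(5184 + 16749\right) \left(-25867\right) = 21933 \left(-25867\right) = -567340911$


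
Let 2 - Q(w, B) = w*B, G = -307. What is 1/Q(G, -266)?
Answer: -1/81660 ≈ -1.2246e-5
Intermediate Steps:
Q(w, B) = 2 - B*w (Q(w, B) = 2 - w*B = 2 - B*w)
1/Q(G, -266) = 1/(2 - 1*(-266)*(-307)) = 1/(2 - 81662) = 1/(-81660) = -1/81660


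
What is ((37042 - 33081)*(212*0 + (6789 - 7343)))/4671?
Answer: -2194394/4671 ≈ -469.79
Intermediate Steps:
((37042 - 33081)*(212*0 + (6789 - 7343)))/4671 = (3961*(0 - 554))*(1/4671) = (3961*(-554))*(1/4671) = -2194394*1/4671 = -2194394/4671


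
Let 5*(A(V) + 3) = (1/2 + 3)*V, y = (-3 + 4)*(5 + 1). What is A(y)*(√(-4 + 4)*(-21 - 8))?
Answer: 0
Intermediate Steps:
y = 6 (y = 1*6 = 6)
A(V) = -3 + 7*V/10 (A(V) = -3 + ((1/2 + 3)*V)/5 = -3 + ((½ + 3)*V)/5 = -3 + (7*V/2)/5 = -3 + 7*V/10)
A(y)*(√(-4 + 4)*(-21 - 8)) = (-3 + (7/10)*6)*(√(-4 + 4)*(-21 - 8)) = (-3 + 21/5)*(√0*(-29)) = 6*(0*(-29))/5 = (6/5)*0 = 0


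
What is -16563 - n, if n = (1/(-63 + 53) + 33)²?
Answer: -1764541/100 ≈ -17645.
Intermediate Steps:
n = 108241/100 (n = (1/(-10) + 33)² = (-⅒ + 33)² = (329/10)² = 108241/100 ≈ 1082.4)
-16563 - n = -16563 - 1*108241/100 = -16563 - 108241/100 = -1764541/100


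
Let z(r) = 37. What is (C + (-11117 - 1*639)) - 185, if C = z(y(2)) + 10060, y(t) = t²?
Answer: -1844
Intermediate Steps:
C = 10097 (C = 37 + 10060 = 10097)
(C + (-11117 - 1*639)) - 185 = (10097 + (-11117 - 1*639)) - 185 = (10097 + (-11117 - 639)) - 185 = (10097 - 11756) - 185 = -1659 - 185 = -1844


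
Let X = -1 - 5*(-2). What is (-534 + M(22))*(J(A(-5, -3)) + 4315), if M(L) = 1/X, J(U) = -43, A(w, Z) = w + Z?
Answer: -6842320/3 ≈ -2.2808e+6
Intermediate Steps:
A(w, Z) = Z + w
X = 9 (X = -1 + 10 = 9)
M(L) = ⅑ (M(L) = 1/9 = ⅑)
(-534 + M(22))*(J(A(-5, -3)) + 4315) = (-534 + ⅑)*(-43 + 4315) = -4805/9*4272 = -6842320/3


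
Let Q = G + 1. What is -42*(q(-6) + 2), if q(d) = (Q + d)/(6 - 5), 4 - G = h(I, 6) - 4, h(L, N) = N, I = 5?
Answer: 42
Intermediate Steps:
G = 2 (G = 4 - (6 - 4) = 4 - 1*2 = 4 - 2 = 2)
Q = 3 (Q = 2 + 1 = 3)
q(d) = 3 + d (q(d) = (3 + d)/(6 - 5) = (3 + d)/1 = (3 + d)*1 = 3 + d)
-42*(q(-6) + 2) = -42*((3 - 6) + 2) = -42*(-3 + 2) = -42*(-1) = 42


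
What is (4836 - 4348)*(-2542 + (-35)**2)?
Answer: -642696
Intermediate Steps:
(4836 - 4348)*(-2542 + (-35)**2) = 488*(-2542 + 1225) = 488*(-1317) = -642696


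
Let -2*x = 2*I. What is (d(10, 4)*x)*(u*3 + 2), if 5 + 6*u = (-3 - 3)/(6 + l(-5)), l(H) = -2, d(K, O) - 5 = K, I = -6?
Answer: -225/2 ≈ -112.50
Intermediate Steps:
d(K, O) = 5 + K
x = 6 (x = -(-6) = -1/2*(-12) = 6)
u = -13/12 (u = -5/6 + ((-3 - 3)/(6 - 2))/6 = -5/6 + (-6/4)/6 = -5/6 + (-6*1/4)/6 = -5/6 + (1/6)*(-3/2) = -5/6 - 1/4 = -13/12 ≈ -1.0833)
(d(10, 4)*x)*(u*3 + 2) = ((5 + 10)*6)*(-13/12*3 + 2) = (15*6)*(-13/4 + 2) = 90*(-5/4) = -225/2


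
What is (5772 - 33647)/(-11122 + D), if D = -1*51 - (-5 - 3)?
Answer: 5575/2233 ≈ 2.4966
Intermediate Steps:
D = -43 (D = -51 - 1*(-8) = -51 + 8 = -43)
(5772 - 33647)/(-11122 + D) = (5772 - 33647)/(-11122 - 43) = -27875/(-11165) = -27875*(-1/11165) = 5575/2233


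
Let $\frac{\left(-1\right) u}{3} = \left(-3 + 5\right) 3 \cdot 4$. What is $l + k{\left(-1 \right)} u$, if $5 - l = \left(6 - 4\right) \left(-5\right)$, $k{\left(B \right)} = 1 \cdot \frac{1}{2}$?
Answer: $-21$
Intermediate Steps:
$k{\left(B \right)} = \frac{1}{2}$ ($k{\left(B \right)} = 1 \cdot \frac{1}{2} = \frac{1}{2}$)
$u = -72$ ($u = - 3 \left(-3 + 5\right) 3 \cdot 4 = - 3 \cdot 2 \cdot 3 \cdot 4 = - 3 \cdot 6 \cdot 4 = \left(-3\right) 24 = -72$)
$l = 15$ ($l = 5 - \left(6 - 4\right) \left(-5\right) = 5 - 2 \left(-5\right) = 5 - -10 = 5 + 10 = 15$)
$l + k{\left(-1 \right)} u = 15 + \frac{1}{2} \left(-72\right) = 15 - 36 = -21$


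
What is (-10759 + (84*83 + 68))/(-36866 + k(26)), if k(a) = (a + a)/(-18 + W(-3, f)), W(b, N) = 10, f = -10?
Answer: 7438/73745 ≈ 0.10086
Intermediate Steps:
k(a) = -a/4 (k(a) = (a + a)/(-18 + 10) = (2*a)/(-8) = (2*a)*(-⅛) = -a/4)
(-10759 + (84*83 + 68))/(-36866 + k(26)) = (-10759 + (84*83 + 68))/(-36866 - ¼*26) = (-10759 + (6972 + 68))/(-36866 - 13/2) = (-10759 + 7040)/(-73745/2) = -3719*(-2/73745) = 7438/73745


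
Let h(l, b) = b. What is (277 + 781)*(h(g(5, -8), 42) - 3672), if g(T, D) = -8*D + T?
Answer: -3840540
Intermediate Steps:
g(T, D) = T - 8*D
(277 + 781)*(h(g(5, -8), 42) - 3672) = (277 + 781)*(42 - 3672) = 1058*(-3630) = -3840540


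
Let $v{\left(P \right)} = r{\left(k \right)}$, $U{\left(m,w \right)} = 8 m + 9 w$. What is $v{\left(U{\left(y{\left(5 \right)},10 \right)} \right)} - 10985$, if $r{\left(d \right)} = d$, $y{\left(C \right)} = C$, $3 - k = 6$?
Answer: $-10988$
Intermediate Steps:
$k = -3$ ($k = 3 - 6 = -3$)
$v{\left(P \right)} = -3$
$v{\left(U{\left(y{\left(5 \right)},10 \right)} \right)} - 10985 = -3 - 10985 = -10988$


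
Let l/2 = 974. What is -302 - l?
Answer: -2250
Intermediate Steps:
l = 1948 (l = 2*974 = 1948)
-302 - l = -302 - 1*1948 = -302 - 1948 = -2250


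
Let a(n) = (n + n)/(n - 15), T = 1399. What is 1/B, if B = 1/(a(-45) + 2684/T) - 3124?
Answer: -9565/29878262 ≈ -0.00032013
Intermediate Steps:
a(n) = 2*n/(-15 + n) (a(n) = (2*n)/(-15 + n) = 2*n/(-15 + n))
B = -29878262/9565 (B = 1/(2*(-45)/(-15 - 45) + 2684/1399) - 3124 = 1/(2*(-45)/(-60) + 2684*(1/1399)) - 3124 = 1/(2*(-45)*(-1/60) + 2684/1399) - 3124 = 1/(3/2 + 2684/1399) - 3124 = 1/(9565/2798) - 3124 = 2798/9565 - 3124 = -29878262/9565 ≈ -3123.7)
1/B = 1/(-29878262/9565) = -9565/29878262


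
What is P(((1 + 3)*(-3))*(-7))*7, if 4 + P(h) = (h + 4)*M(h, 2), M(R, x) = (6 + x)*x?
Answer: 9828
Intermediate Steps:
M(R, x) = x*(6 + x)
P(h) = 60 + 16*h (P(h) = -4 + (h + 4)*(2*(6 + 2)) = -4 + (4 + h)*(2*8) = -4 + (4 + h)*16 = -4 + (64 + 16*h) = 60 + 16*h)
P(((1 + 3)*(-3))*(-7))*7 = (60 + 16*(((1 + 3)*(-3))*(-7)))*7 = (60 + 16*((4*(-3))*(-7)))*7 = (60 + 16*(-12*(-7)))*7 = (60 + 16*84)*7 = (60 + 1344)*7 = 1404*7 = 9828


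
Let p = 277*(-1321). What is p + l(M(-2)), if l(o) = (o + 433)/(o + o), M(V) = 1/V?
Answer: -732699/2 ≈ -3.6635e+5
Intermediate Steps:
p = -365917
l(o) = (433 + o)/(2*o) (l(o) = (433 + o)/((2*o)) = (433 + o)*(1/(2*o)) = (433 + o)/(2*o))
p + l(M(-2)) = -365917 + (433 + 1/(-2))/(2*(1/(-2))) = -365917 + (433 - ½)/(2*(-½)) = -365917 + (½)*(-2)*(865/2) = -365917 - 865/2 = -732699/2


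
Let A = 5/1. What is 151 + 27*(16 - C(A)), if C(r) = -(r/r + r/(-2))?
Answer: 1085/2 ≈ 542.50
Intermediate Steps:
A = 5 (A = 5*1 = 5)
C(r) = -1 + r/2 (C(r) = -(1 + r*(-½)) = -(1 - r/2) = -1 + r/2)
151 + 27*(16 - C(A)) = 151 + 27*(16 - (-1 + (½)*5)) = 151 + 27*(16 - (-1 + 5/2)) = 151 + 27*(16 - 1*3/2) = 151 + 27*(16 - 3/2) = 151 + 27*(29/2) = 151 + 783/2 = 1085/2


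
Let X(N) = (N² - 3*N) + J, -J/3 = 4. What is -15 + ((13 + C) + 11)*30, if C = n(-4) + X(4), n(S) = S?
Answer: 345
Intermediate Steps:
J = -12 (J = -3*4 = -12)
X(N) = -12 + N² - 3*N (X(N) = (N² - 3*N) - 12 = -12 + N² - 3*N)
C = -12 (C = -4 + (-12 + 4² - 3*4) = -4 + (-12 + 16 - 12) = -4 - 8 = -12)
-15 + ((13 + C) + 11)*30 = -15 + ((13 - 12) + 11)*30 = -15 + (1 + 11)*30 = -15 + 12*30 = -15 + 360 = 345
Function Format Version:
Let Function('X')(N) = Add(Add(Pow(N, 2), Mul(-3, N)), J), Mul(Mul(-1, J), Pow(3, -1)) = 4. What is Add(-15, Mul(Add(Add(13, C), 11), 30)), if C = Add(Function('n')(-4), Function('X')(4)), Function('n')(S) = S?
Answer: 345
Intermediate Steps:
J = -12 (J = Mul(-3, 4) = -12)
Function('X')(N) = Add(-12, Pow(N, 2), Mul(-3, N)) (Function('X')(N) = Add(Add(Pow(N, 2), Mul(-3, N)), -12) = Add(-12, Pow(N, 2), Mul(-3, N)))
C = -12 (C = Add(-4, Add(-12, Pow(4, 2), Mul(-3, 4))) = Add(-4, Add(-12, 16, -12)) = Add(-4, -8) = -12)
Add(-15, Mul(Add(Add(13, C), 11), 30)) = Add(-15, Mul(Add(Add(13, -12), 11), 30)) = Add(-15, Mul(Add(1, 11), 30)) = Add(-15, Mul(12, 30)) = Add(-15, 360) = 345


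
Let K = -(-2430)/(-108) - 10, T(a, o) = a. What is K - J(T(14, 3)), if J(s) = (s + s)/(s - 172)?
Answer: -5107/158 ≈ -32.323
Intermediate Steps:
J(s) = 2*s/(-172 + s) (J(s) = (2*s)/(-172 + s) = 2*s/(-172 + s))
K = -65/2 (K = -(-2430)*(-1)/108 - 10 = -81*5/18 - 10 = -45/2 - 10 = -65/2 ≈ -32.500)
K - J(T(14, 3)) = -65/2 - 2*14/(-172 + 14) = -65/2 - 2*14/(-158) = -65/2 - 2*14*(-1)/158 = -65/2 - 1*(-14/79) = -65/2 + 14/79 = -5107/158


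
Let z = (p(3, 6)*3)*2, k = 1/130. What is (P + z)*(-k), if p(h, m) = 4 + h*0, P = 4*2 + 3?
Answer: -7/26 ≈ -0.26923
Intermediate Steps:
k = 1/130 ≈ 0.0076923
P = 11 (P = 8 + 3 = 11)
p(h, m) = 4 (p(h, m) = 4 + 0 = 4)
z = 24 (z = (4*3)*2 = 12*2 = 24)
(P + z)*(-k) = (11 + 24)*(-1*1/130) = 35*(-1/130) = -7/26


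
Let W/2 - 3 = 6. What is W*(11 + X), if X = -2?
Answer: 162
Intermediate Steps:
W = 18 (W = 6 + 2*6 = 6 + 12 = 18)
W*(11 + X) = 18*(11 - 2) = 18*9 = 162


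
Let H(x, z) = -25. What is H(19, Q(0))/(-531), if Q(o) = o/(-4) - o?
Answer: 25/531 ≈ 0.047081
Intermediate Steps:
Q(o) = -5*o/4 (Q(o) = o*(-1/4) - o = -o/4 - o = -5*o/4)
H(19, Q(0))/(-531) = -25/(-531) = -25*(-1/531) = 25/531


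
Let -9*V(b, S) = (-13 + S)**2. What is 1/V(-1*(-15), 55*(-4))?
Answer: -9/54289 ≈ -0.00016578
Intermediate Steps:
V(b, S) = -(-13 + S)**2/9
1/V(-1*(-15), 55*(-4)) = 1/(-(-13 + 55*(-4))**2/9) = 1/(-(-13 - 220)**2/9) = 1/(-1/9*(-233)**2) = 1/(-1/9*54289) = 1/(-54289/9) = -9/54289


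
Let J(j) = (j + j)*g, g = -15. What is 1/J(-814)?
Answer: 1/24420 ≈ 4.0950e-5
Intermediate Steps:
J(j) = -30*j (J(j) = (j + j)*(-15) = (2*j)*(-15) = -30*j)
1/J(-814) = 1/(-30*(-814)) = 1/24420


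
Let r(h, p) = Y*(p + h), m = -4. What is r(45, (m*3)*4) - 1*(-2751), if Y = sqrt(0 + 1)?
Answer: 2748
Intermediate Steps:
Y = 1 (Y = sqrt(1) = 1)
r(h, p) = h + p (r(h, p) = 1*(p + h) = 1*(h + p) = h + p)
r(45, (m*3)*4) - 1*(-2751) = (45 - 4*3*4) - 1*(-2751) = (45 - 12*4) + 2751 = (45 - 48) + 2751 = -3 + 2751 = 2748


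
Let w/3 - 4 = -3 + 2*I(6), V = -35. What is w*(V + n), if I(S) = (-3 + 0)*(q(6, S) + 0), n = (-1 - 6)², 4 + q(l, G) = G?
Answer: -462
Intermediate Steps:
q(l, G) = -4 + G
n = 49 (n = (-7)² = 49)
I(S) = 12 - 3*S (I(S) = (-3 + 0)*((-4 + S) + 0) = -3*(-4 + S) = 12 - 3*S)
w = -33 (w = 12 + 3*(-3 + 2*(12 - 3*6)) = 12 + 3*(-3 + 2*(12 - 18)) = 12 + 3*(-3 + 2*(-6)) = 12 + 3*(-3 - 12) = 12 + 3*(-15) = 12 - 45 = -33)
w*(V + n) = -33*(-35 + 49) = -33*14 = -462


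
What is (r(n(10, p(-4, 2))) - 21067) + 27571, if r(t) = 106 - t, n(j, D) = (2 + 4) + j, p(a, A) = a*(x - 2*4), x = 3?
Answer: 6594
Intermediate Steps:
p(a, A) = -5*a (p(a, A) = a*(3 - 2*4) = a*(3 - 8) = a*(-5) = -5*a)
n(j, D) = 6 + j
(r(n(10, p(-4, 2))) - 21067) + 27571 = ((106 - (6 + 10)) - 21067) + 27571 = ((106 - 1*16) - 21067) + 27571 = ((106 - 16) - 21067) + 27571 = (90 - 21067) + 27571 = -20977 + 27571 = 6594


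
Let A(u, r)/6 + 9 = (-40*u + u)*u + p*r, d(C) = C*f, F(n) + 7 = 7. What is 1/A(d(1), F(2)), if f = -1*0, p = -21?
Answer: -1/54 ≈ -0.018519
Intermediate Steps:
F(n) = 0 (F(n) = -7 + 7 = 0)
f = 0
d(C) = 0 (d(C) = C*0 = 0)
A(u, r) = -54 - 234*u² - 126*r (A(u, r) = -54 + 6*((-40*u + u)*u - 21*r) = -54 + 6*((-39*u)*u - 21*r) = -54 + 6*(-39*u² - 21*r) = -54 + (-234*u² - 126*r) = -54 - 234*u² - 126*r)
1/A(d(1), F(2)) = 1/(-54 - 234*0² - 126*0) = 1/(-54 - 234*0 + 0) = 1/(-54 + 0 + 0) = 1/(-54) = -1/54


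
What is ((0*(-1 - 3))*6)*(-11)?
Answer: 0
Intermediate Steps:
((0*(-1 - 3))*6)*(-11) = ((0*(-4))*6)*(-11) = (0*6)*(-11) = 0*(-11) = 0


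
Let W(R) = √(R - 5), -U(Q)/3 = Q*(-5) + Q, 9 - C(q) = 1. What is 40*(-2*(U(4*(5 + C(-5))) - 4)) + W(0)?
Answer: -49600 + I*√5 ≈ -49600.0 + 2.2361*I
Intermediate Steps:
C(q) = 8 (C(q) = 9 - 1*1 = 9 - 1 = 8)
U(Q) = 12*Q (U(Q) = -3*(Q*(-5) + Q) = -3*(-5*Q + Q) = -(-12)*Q = 12*Q)
W(R) = √(-5 + R)
40*(-2*(U(4*(5 + C(-5))) - 4)) + W(0) = 40*(-2*(12*(4*(5 + 8)) - 4)) + √(-5 + 0) = 40*(-2*(12*(4*13) - 4)) + √(-5) = 40*(-2*(12*52 - 4)) + I*√5 = 40*(-2*(624 - 4)) + I*√5 = 40*(-2*620) + I*√5 = 40*(-1240) + I*√5 = -49600 + I*√5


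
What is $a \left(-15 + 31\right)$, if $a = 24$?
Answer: $384$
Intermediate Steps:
$a \left(-15 + 31\right) = 24 \left(-15 + 31\right) = 24 \cdot 16 = 384$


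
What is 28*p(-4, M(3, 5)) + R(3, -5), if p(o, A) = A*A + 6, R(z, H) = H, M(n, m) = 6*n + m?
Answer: 14975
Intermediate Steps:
M(n, m) = m + 6*n
p(o, A) = 6 + A**2 (p(o, A) = A**2 + 6 = 6 + A**2)
28*p(-4, M(3, 5)) + R(3, -5) = 28*(6 + (5 + 6*3)**2) - 5 = 28*(6 + (5 + 18)**2) - 5 = 28*(6 + 23**2) - 5 = 28*(6 + 529) - 5 = 28*535 - 5 = 14980 - 5 = 14975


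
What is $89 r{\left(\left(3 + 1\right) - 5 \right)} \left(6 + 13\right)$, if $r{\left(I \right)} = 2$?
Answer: $3382$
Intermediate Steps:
$89 r{\left(\left(3 + 1\right) - 5 \right)} \left(6 + 13\right) = 89 \cdot 2 \left(6 + 13\right) = 178 \cdot 19 = 3382$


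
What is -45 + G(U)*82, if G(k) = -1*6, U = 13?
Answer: -537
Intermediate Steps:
G(k) = -6
-45 + G(U)*82 = -45 - 6*82 = -45 - 492 = -537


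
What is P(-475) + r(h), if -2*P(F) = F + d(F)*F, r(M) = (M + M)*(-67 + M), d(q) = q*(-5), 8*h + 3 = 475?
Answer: 563356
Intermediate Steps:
h = 59 (h = -3/8 + (⅛)*475 = -3/8 + 475/8 = 59)
d(q) = -5*q
r(M) = 2*M*(-67 + M) (r(M) = (2*M)*(-67 + M) = 2*M*(-67 + M))
P(F) = -F/2 + 5*F²/2 (P(F) = -(F + (-5*F)*F)/2 = -(F - 5*F²)/2 = -F/2 + 5*F²/2)
P(-475) + r(h) = (½)*(-475)*(-1 + 5*(-475)) + 2*59*(-67 + 59) = (½)*(-475)*(-1 - 2375) + 2*59*(-8) = (½)*(-475)*(-2376) - 944 = 564300 - 944 = 563356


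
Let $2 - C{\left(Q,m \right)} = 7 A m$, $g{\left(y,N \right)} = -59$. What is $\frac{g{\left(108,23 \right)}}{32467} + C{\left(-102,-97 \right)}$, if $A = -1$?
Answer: $- \frac{21980218}{32467} \approx -677.0$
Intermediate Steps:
$C{\left(Q,m \right)} = 2 + 7 m$ ($C{\left(Q,m \right)} = 2 - 7 \left(-1\right) m = 2 - - 7 m = 2 + 7 m$)
$\frac{g{\left(108,23 \right)}}{32467} + C{\left(-102,-97 \right)} = - \frac{59}{32467} + \left(2 + 7 \left(-97\right)\right) = \left(-59\right) \frac{1}{32467} + \left(2 - 679\right) = - \frac{59}{32467} - 677 = - \frac{21980218}{32467}$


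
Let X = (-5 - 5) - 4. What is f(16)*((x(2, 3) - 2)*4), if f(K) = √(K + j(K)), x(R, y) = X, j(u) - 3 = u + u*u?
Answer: -64*√291 ≈ -1091.8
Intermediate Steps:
j(u) = 3 + u + u² (j(u) = 3 + (u + u*u) = 3 + (u + u²) = 3 + u + u²)
X = -14 (X = -10 - 4 = -14)
x(R, y) = -14
f(K) = √(3 + K² + 2*K) (f(K) = √(K + (3 + K + K²)) = √(3 + K² + 2*K))
f(16)*((x(2, 3) - 2)*4) = √(3 + 16² + 2*16)*((-14 - 2)*4) = √(3 + 256 + 32)*(-16*4) = √291*(-64) = -64*√291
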